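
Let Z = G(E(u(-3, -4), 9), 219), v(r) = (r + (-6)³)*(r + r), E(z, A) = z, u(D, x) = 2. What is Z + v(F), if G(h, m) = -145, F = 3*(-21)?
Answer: 35009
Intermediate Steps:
F = -63
v(r) = 2*r*(-216 + r) (v(r) = (r - 216)*(2*r) = (-216 + r)*(2*r) = 2*r*(-216 + r))
Z = -145
Z + v(F) = -145 + 2*(-63)*(-216 - 63) = -145 + 2*(-63)*(-279) = -145 + 35154 = 35009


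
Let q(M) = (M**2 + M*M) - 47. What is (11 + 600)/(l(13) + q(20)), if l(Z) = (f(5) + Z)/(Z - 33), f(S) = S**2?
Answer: 6110/7511 ≈ 0.81347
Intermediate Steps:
q(M) = -47 + 2*M**2 (q(M) = (M**2 + M**2) - 47 = 2*M**2 - 47 = -47 + 2*M**2)
l(Z) = (25 + Z)/(-33 + Z) (l(Z) = (5**2 + Z)/(Z - 33) = (25 + Z)/(-33 + Z))
(11 + 600)/(l(13) + q(20)) = (11 + 600)/((25 + 13)/(-33 + 13) + (-47 + 2*20**2)) = 611/(38/(-20) + (-47 + 2*400)) = 611/(-1/20*38 + (-47 + 800)) = 611/(-19/10 + 753) = 611/(7511/10) = 611*(10/7511) = 6110/7511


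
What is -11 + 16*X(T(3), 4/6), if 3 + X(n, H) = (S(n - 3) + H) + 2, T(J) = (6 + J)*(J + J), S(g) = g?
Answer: 2399/3 ≈ 799.67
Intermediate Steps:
T(J) = 2*J*(6 + J) (T(J) = (6 + J)*(2*J) = 2*J*(6 + J))
X(n, H) = -4 + H + n (X(n, H) = -3 + (((n - 3) + H) + 2) = -3 + (((-3 + n) + H) + 2) = -3 + ((-3 + H + n) + 2) = -3 + (-1 + H + n) = -4 + H + n)
-11 + 16*X(T(3), 4/6) = -11 + 16*(-4 + 4/6 + 2*3*(6 + 3)) = -11 + 16*(-4 + 4*(⅙) + 2*3*9) = -11 + 16*(-4 + ⅔ + 54) = -11 + 16*(152/3) = -11 + 2432/3 = 2399/3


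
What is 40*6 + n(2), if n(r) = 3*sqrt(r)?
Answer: 240 + 3*sqrt(2) ≈ 244.24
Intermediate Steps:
40*6 + n(2) = 40*6 + 3*sqrt(2) = 240 + 3*sqrt(2)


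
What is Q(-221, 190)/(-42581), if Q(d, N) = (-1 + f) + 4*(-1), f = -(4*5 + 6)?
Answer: 31/42581 ≈ 0.00072802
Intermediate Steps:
f = -26 (f = -(20 + 6) = -1*26 = -26)
Q(d, N) = -31 (Q(d, N) = (-1 - 26) + 4*(-1) = -27 - 4 = -31)
Q(-221, 190)/(-42581) = -31/(-42581) = -31*(-1/42581) = 31/42581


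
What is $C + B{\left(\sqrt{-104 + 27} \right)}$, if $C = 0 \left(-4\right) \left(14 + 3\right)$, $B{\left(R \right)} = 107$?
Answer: $107$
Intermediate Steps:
$C = 0$ ($C = 0 \cdot 17 = 0$)
$C + B{\left(\sqrt{-104 + 27} \right)} = 0 + 107 = 107$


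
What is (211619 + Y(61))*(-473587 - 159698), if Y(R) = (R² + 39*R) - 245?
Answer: -137723022090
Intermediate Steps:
Y(R) = -245 + R² + 39*R
(211619 + Y(61))*(-473587 - 159698) = (211619 + (-245 + 61² + 39*61))*(-473587 - 159698) = (211619 + (-245 + 3721 + 2379))*(-633285) = (211619 + 5855)*(-633285) = 217474*(-633285) = -137723022090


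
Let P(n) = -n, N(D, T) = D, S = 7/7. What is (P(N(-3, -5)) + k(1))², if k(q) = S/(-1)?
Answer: 4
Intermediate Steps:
S = 1 (S = 7*(⅐) = 1)
k(q) = -1 (k(q) = 1/(-1) = 1*(-1) = -1)
(P(N(-3, -5)) + k(1))² = (-1*(-3) - 1)² = (3 - 1)² = 2² = 4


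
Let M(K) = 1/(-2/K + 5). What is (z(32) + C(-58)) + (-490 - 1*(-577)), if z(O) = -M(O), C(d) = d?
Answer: 2275/79 ≈ 28.797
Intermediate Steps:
M(K) = 1/(5 - 2/K)
z(O) = -O/(-2 + 5*O)
(z(32) + C(-58)) + (-490 - 1*(-577)) = (-1*32/(-2 + 5*32) - 58) + (-490 - 1*(-577)) = (-1*32/(-2 + 160) - 58) + (-490 + 577) = (-1*32/158 - 58) + 87 = (-1*32*1/158 - 58) + 87 = (-16/79 - 58) + 87 = -4598/79 + 87 = 2275/79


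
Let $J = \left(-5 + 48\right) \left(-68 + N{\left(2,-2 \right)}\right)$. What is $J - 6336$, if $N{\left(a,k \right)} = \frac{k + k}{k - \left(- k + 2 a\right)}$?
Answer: $- \frac{18477}{2} \approx -9238.5$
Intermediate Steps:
$N{\left(a,k \right)} = \frac{2 k}{- 2 a + 2 k}$ ($N{\left(a,k \right)} = \frac{2 k}{k - \left(- k + 2 a\right)} = \frac{2 k}{- 2 a + 2 k}$)
$J = - \frac{5805}{2}$ ($J = \left(-5 + 48\right) \left(-68 - - \frac{2}{2 - -2}\right) = 43 \left(-68 - - \frac{2}{2 + 2}\right) = 43 \left(-68 - - \frac{2}{4}\right) = 43 \left(-68 - \left(-2\right) \frac{1}{4}\right) = 43 \left(-68 + \frac{1}{2}\right) = 43 \left(- \frac{135}{2}\right) = - \frac{5805}{2} \approx -2902.5$)
$J - 6336 = - \frac{5805}{2} - 6336 = - \frac{18477}{2}$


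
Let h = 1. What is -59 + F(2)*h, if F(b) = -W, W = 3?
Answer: -62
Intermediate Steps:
F(b) = -3 (F(b) = -1*3 = -3)
-59 + F(2)*h = -59 - 3*1 = -59 - 3 = -62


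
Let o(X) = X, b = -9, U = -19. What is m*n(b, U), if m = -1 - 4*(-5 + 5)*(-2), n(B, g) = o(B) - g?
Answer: -10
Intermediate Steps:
n(B, g) = B - g
m = -1 (m = -1 - 0*(-2) = -1 - 4*0 = -1 + 0 = -1)
m*n(b, U) = -(-9 - 1*(-19)) = -(-9 + 19) = -1*10 = -10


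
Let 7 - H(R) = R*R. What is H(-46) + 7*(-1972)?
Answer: -15913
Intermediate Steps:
H(R) = 7 - R² (H(R) = 7 - R*R = 7 - R²)
H(-46) + 7*(-1972) = (7 - 1*(-46)²) + 7*(-1972) = (7 - 1*2116) - 13804 = (7 - 2116) - 13804 = -2109 - 13804 = -15913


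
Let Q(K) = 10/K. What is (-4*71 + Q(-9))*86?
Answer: -220676/9 ≈ -24520.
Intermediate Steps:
(-4*71 + Q(-9))*86 = (-4*71 + 10/(-9))*86 = (-284 + 10*(-⅑))*86 = (-284 - 10/9)*86 = -2566/9*86 = -220676/9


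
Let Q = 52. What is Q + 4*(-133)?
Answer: -480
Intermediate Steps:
Q + 4*(-133) = 52 + 4*(-133) = 52 - 532 = -480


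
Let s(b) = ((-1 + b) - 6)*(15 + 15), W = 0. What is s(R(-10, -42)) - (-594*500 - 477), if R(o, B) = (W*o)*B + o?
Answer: 296967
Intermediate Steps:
R(o, B) = o (R(o, B) = (0*o)*B + o = 0*B + o = 0 + o = o)
s(b) = -210 + 30*b (s(b) = (-7 + b)*30 = -210 + 30*b)
s(R(-10, -42)) - (-594*500 - 477) = (-210 + 30*(-10)) - (-594*500 - 477) = (-210 - 300) - (-297000 - 477) = -510 - 1*(-297477) = -510 + 297477 = 296967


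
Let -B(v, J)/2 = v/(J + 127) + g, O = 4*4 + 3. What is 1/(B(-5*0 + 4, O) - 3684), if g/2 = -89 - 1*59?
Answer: -73/225720 ≈ -0.00032341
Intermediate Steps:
g = -296 (g = 2*(-89 - 1*59) = 2*(-89 - 59) = 2*(-148) = -296)
O = 19 (O = 16 + 3 = 19)
B(v, J) = 592 - 2*v/(127 + J) (B(v, J) = -2*(v/(J + 127) - 296) = -2*(v/(127 + J) - 296) = -2*(-296 + v/(127 + J)) = 592 - 2*v/(127 + J))
1/(B(-5*0 + 4, O) - 3684) = 1/(2*(37592 - (-5*0 + 4) + 296*19)/(127 + 19) - 3684) = 1/(2*(37592 - (0 + 4) + 5624)/146 - 3684) = 1/(2*(1/146)*(37592 - 1*4 + 5624) - 3684) = 1/(2*(1/146)*(37592 - 4 + 5624) - 3684) = 1/(2*(1/146)*43212 - 3684) = 1/(43212/73 - 3684) = 1/(-225720/73) = -73/225720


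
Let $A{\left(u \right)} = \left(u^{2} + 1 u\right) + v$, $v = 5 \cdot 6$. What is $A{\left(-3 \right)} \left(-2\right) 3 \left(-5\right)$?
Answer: $1080$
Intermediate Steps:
$v = 30$
$A{\left(u \right)} = 30 + u + u^{2}$ ($A{\left(u \right)} = \left(u^{2} + 1 u\right) + 30 = \left(u^{2} + u\right) + 30 = \left(u + u^{2}\right) + 30 = 30 + u + u^{2}$)
$A{\left(-3 \right)} \left(-2\right) 3 \left(-5\right) = \left(30 - 3 + \left(-3\right)^{2}\right) \left(-2\right) 3 \left(-5\right) = \left(30 - 3 + 9\right) \left(\left(-6\right) \left(-5\right)\right) = 36 \cdot 30 = 1080$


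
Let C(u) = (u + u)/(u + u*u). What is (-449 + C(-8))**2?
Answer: 9891025/49 ≈ 2.0186e+5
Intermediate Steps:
C(u) = 2*u/(u + u**2) (C(u) = (2*u)/(u + u**2) = 2*u/(u + u**2))
(-449 + C(-8))**2 = (-449 + 2/(1 - 8))**2 = (-449 + 2/(-7))**2 = (-449 + 2*(-1/7))**2 = (-449 - 2/7)**2 = (-3145/7)**2 = 9891025/49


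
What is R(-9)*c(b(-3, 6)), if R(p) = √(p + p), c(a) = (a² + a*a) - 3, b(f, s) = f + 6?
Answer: 45*I*√2 ≈ 63.64*I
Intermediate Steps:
b(f, s) = 6 + f
c(a) = -3 + 2*a² (c(a) = (a² + a²) - 3 = 2*a² - 3 = -3 + 2*a²)
R(p) = √2*√p (R(p) = √(2*p) = √2*√p)
R(-9)*c(b(-3, 6)) = (√2*√(-9))*(-3 + 2*(6 - 3)²) = (√2*(3*I))*(-3 + 2*3²) = (3*I*√2)*(-3 + 2*9) = (3*I*√2)*(-3 + 18) = (3*I*√2)*15 = 45*I*√2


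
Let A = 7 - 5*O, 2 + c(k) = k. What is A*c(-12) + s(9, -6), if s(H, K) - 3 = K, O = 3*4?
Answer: 739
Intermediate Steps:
O = 12
c(k) = -2 + k
s(H, K) = 3 + K
A = -53 (A = 7 - 5*12 = 7 - 60 = -53)
A*c(-12) + s(9, -6) = -53*(-2 - 12) + (3 - 6) = -53*(-14) - 3 = 742 - 3 = 739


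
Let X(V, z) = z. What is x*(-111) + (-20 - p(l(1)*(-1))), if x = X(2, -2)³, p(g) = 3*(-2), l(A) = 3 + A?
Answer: 874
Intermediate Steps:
p(g) = -6
x = -8 (x = (-2)³ = -8)
x*(-111) + (-20 - p(l(1)*(-1))) = -8*(-111) + (-20 - 1*(-6)) = 888 + (-20 + 6) = 888 - 14 = 874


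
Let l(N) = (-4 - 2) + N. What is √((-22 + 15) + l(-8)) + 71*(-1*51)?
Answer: -3621 + I*√21 ≈ -3621.0 + 4.5826*I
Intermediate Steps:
l(N) = -6 + N
√((-22 + 15) + l(-8)) + 71*(-1*51) = √((-22 + 15) + (-6 - 8)) + 71*(-1*51) = √(-7 - 14) + 71*(-51) = √(-21) - 3621 = I*√21 - 3621 = -3621 + I*√21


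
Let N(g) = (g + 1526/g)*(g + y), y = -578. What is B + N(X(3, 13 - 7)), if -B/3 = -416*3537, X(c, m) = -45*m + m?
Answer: 306327847/66 ≈ 4.6413e+6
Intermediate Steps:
X(c, m) = -44*m
N(g) = (-578 + g)*(g + 1526/g) (N(g) = (g + 1526/g)*(g - 578) = (g + 1526/g)*(-578 + g) = (-578 + g)*(g + 1526/g))
B = 4414176 (B = -(-1248)*3537 = -3*(-1471392) = 4414176)
B + N(X(3, 13 - 7)) = 4414176 + (1526 + (-44*(13 - 7))² - 882028*(-1/(44*(13 - 7))) - (-25432)*(13 - 7)) = 4414176 + (1526 + (-44*6)² - 882028/((-44*6)) - (-25432)*6) = 4414176 + (1526 + (-264)² - 882028/(-264) - 578*(-264)) = 4414176 + (1526 + 69696 - 882028*(-1/264) + 152592) = 4414176 + (1526 + 69696 + 220507/66 + 152592) = 4414176 + 14992231/66 = 306327847/66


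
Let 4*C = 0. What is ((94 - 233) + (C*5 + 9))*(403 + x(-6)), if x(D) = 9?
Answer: -53560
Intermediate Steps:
C = 0 (C = (¼)*0 = 0)
((94 - 233) + (C*5 + 9))*(403 + x(-6)) = ((94 - 233) + (0*5 + 9))*(403 + 9) = (-139 + (0 + 9))*412 = (-139 + 9)*412 = -130*412 = -53560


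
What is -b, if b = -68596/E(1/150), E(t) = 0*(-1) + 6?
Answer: 34298/3 ≈ 11433.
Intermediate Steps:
E(t) = 6 (E(t) = 0 + 6 = 6)
b = -34298/3 (b = -68596/6 = -68596*⅙ = -34298/3 ≈ -11433.)
-b = -1*(-34298/3) = 34298/3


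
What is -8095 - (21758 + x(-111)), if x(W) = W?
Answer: -29742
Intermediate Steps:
-8095 - (21758 + x(-111)) = -8095 - (21758 - 111) = -8095 - 1*21647 = -8095 - 21647 = -29742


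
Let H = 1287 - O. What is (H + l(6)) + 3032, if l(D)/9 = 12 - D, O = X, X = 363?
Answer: 4010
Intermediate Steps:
O = 363
l(D) = 108 - 9*D (l(D) = 9*(12 - D) = 108 - 9*D)
H = 924 (H = 1287 - 1*363 = 1287 - 363 = 924)
(H + l(6)) + 3032 = (924 + (108 - 9*6)) + 3032 = (924 + (108 - 54)) + 3032 = (924 + 54) + 3032 = 978 + 3032 = 4010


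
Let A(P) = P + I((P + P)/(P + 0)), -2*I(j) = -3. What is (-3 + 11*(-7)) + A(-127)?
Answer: -411/2 ≈ -205.50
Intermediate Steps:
I(j) = 3/2 (I(j) = -1/2*(-3) = 3/2)
A(P) = 3/2 + P (A(P) = P + 3/2 = 3/2 + P)
(-3 + 11*(-7)) + A(-127) = (-3 + 11*(-7)) + (3/2 - 127) = (-3 - 77) - 251/2 = -80 - 251/2 = -411/2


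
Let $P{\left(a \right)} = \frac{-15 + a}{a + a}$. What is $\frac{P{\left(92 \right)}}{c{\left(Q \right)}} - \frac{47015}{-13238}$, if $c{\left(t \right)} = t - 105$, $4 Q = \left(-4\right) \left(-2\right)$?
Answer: $\frac{445004477}{125443288} \approx 3.5475$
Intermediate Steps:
$Q = 2$ ($Q = \frac{\left(-4\right) \left(-2\right)}{4} = \frac{1}{4} \cdot 8 = 2$)
$c{\left(t \right)} = -105 + t$
$P{\left(a \right)} = \frac{-15 + a}{2 a}$
$\frac{P{\left(92 \right)}}{c{\left(Q \right)}} - \frac{47015}{-13238} = \frac{\frac{1}{2} \cdot \frac{1}{92} \left(-15 + 92\right)}{-105 + 2} - \frac{47015}{-13238} = \frac{\frac{1}{2} \cdot \frac{1}{92} \cdot 77}{-103} - - \frac{47015}{13238} = \frac{77}{184} \left(- \frac{1}{103}\right) + \frac{47015}{13238} = - \frac{77}{18952} + \frac{47015}{13238} = \frac{445004477}{125443288}$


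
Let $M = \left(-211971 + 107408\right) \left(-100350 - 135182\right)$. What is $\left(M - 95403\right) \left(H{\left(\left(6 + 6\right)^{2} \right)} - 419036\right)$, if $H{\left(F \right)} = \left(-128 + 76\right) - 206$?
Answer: $-10326304334458222$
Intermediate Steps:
$H{\left(F \right)} = -258$ ($H{\left(F \right)} = -52 - 206 = -258$)
$M = 24627932516$ ($M = \left(-104563\right) \left(-235532\right) = 24627932516$)
$\left(M - 95403\right) \left(H{\left(\left(6 + 6\right)^{2} \right)} - 419036\right) = \left(24627932516 - 95403\right) \left(-258 - 419036\right) = 24627837113 \left(-419294\right) = -10326304334458222$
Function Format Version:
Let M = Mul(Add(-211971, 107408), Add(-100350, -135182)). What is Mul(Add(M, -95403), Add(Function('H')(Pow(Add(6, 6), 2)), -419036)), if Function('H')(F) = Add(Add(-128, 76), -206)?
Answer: -10326304334458222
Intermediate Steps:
Function('H')(F) = -258 (Function('H')(F) = Add(-52, -206) = -258)
M = 24627932516 (M = Mul(-104563, -235532) = 24627932516)
Mul(Add(M, -95403), Add(Function('H')(Pow(Add(6, 6), 2)), -419036)) = Mul(Add(24627932516, -95403), Add(-258, -419036)) = Mul(24627837113, -419294) = -10326304334458222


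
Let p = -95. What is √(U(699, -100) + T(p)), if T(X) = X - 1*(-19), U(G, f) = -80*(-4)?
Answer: 2*√61 ≈ 15.620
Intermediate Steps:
U(G, f) = 320
T(X) = 19 + X (T(X) = X + 19 = 19 + X)
√(U(699, -100) + T(p)) = √(320 + (19 - 95)) = √(320 - 76) = √244 = 2*√61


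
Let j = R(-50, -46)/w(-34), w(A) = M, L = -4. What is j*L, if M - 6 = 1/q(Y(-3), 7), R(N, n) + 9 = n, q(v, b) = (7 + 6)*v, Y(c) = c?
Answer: 8580/233 ≈ 36.824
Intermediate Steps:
q(v, b) = 13*v
R(N, n) = -9 + n
M = 233/39 (M = 6 + 1/(13*(-3)) = 6 + 1/(-39) = 6 - 1/39 = 233/39 ≈ 5.9744)
w(A) = 233/39
j = -2145/233 (j = (-9 - 46)/(233/39) = -55*39/233 = -2145/233 ≈ -9.2060)
j*L = -2145/233*(-4) = 8580/233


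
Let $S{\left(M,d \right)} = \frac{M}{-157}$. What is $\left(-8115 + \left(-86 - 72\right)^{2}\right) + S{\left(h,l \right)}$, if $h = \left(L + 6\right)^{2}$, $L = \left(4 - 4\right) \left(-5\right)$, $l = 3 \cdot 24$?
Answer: $\frac{2645257}{157} \approx 16849.0$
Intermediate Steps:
$l = 72$
$L = 0$ ($L = 0 \left(-5\right) = 0$)
$h = 36$ ($h = \left(0 + 6\right)^{2} = 6^{2} = 36$)
$S{\left(M,d \right)} = - \frac{M}{157}$ ($S{\left(M,d \right)} = M \left(- \frac{1}{157}\right) = - \frac{M}{157}$)
$\left(-8115 + \left(-86 - 72\right)^{2}\right) + S{\left(h,l \right)} = \left(-8115 + \left(-86 - 72\right)^{2}\right) - \frac{36}{157} = \left(-8115 + \left(-158\right)^{2}\right) - \frac{36}{157} = \left(-8115 + 24964\right) - \frac{36}{157} = 16849 - \frac{36}{157} = \frac{2645257}{157}$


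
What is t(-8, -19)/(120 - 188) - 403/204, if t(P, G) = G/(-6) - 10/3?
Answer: -805/408 ≈ -1.9730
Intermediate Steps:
t(P, G) = -10/3 - G/6 (t(P, G) = G*(-⅙) - 10*⅓ = -G/6 - 10/3 = -10/3 - G/6)
t(-8, -19)/(120 - 188) - 403/204 = (-10/3 - ⅙*(-19))/(120 - 188) - 403/204 = (-10/3 + 19/6)/(-68) - 403*1/204 = -⅙*(-1/68) - 403/204 = 1/408 - 403/204 = -805/408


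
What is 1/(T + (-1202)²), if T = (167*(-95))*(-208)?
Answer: 1/4744724 ≈ 2.1076e-7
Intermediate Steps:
T = 3299920 (T = -15865*(-208) = 3299920)
1/(T + (-1202)²) = 1/(3299920 + (-1202)²) = 1/(3299920 + 1444804) = 1/4744724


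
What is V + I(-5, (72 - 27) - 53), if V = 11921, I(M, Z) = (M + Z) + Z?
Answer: 11900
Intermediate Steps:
I(M, Z) = M + 2*Z
V + I(-5, (72 - 27) - 53) = 11921 + (-5 + 2*((72 - 27) - 53)) = 11921 + (-5 + 2*(45 - 53)) = 11921 + (-5 + 2*(-8)) = 11921 + (-5 - 16) = 11921 - 21 = 11900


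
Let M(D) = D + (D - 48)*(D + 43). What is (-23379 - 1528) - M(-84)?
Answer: -30235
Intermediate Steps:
M(D) = D + (-48 + D)*(43 + D)
(-23379 - 1528) - M(-84) = (-23379 - 1528) - (-2064 + (-84)² - 4*(-84)) = -24907 - (-2064 + 7056 + 336) = -24907 - 1*5328 = -24907 - 5328 = -30235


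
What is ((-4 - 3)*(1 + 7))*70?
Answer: -3920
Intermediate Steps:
((-4 - 3)*(1 + 7))*70 = -7*8*70 = -56*70 = -3920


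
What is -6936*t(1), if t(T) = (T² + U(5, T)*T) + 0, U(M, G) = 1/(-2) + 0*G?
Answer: -3468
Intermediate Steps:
U(M, G) = -½ (U(M, G) = 1*(-½) + 0 = -½ + 0 = -½)
t(T) = T² - T/2 (t(T) = (T² - T/2) + 0 = T² - T/2)
-6936*t(1) = -6936*(-½ + 1) = -6936/2 = -6936*½ = -3468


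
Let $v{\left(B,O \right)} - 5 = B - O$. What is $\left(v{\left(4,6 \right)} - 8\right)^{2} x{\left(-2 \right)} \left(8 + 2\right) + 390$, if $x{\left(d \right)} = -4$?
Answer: $-610$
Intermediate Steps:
$v{\left(B,O \right)} = 5 + B - O$ ($v{\left(B,O \right)} = 5 + \left(B - O\right) = 5 + B - O$)
$\left(v{\left(4,6 \right)} - 8\right)^{2} x{\left(-2 \right)} \left(8 + 2\right) + 390 = \left(\left(5 + 4 - 6\right) - 8\right)^{2} \left(- 4 \left(8 + 2\right)\right) + 390 = \left(\left(5 + 4 - 6\right) - 8\right)^{2} \left(\left(-4\right) 10\right) + 390 = \left(3 - 8\right)^{2} \left(-40\right) + 390 = \left(-5\right)^{2} \left(-40\right) + 390 = 25 \left(-40\right) + 390 = -1000 + 390 = -610$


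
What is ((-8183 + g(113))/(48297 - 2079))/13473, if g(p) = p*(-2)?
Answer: -2803/207565038 ≈ -1.3504e-5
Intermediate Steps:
g(p) = -2*p
((-8183 + g(113))/(48297 - 2079))/13473 = ((-8183 - 2*113)/(48297 - 2079))/13473 = ((-8183 - 226)/46218)*(1/13473) = -8409*1/46218*(1/13473) = -2803/15406*1/13473 = -2803/207565038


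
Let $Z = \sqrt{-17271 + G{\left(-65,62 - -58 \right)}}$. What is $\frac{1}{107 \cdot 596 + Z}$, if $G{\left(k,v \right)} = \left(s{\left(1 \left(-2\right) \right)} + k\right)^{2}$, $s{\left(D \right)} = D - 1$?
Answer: $\frac{63772}{4066880631} - \frac{i \sqrt{12647}}{4066880631} \approx 1.5681 \cdot 10^{-5} - 2.7652 \cdot 10^{-8} i$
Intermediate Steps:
$s{\left(D \right)} = -1 + D$
$G{\left(k,v \right)} = \left(-3 + k\right)^{2}$ ($G{\left(k,v \right)} = \left(\left(-1 + 1 \left(-2\right)\right) + k\right)^{2} = \left(\left(-1 - 2\right) + k\right)^{2} = \left(-3 + k\right)^{2}$)
$Z = i \sqrt{12647}$ ($Z = \sqrt{-17271 + \left(-3 - 65\right)^{2}} = \sqrt{-17271 + \left(-68\right)^{2}} = \sqrt{-17271 + 4624} = \sqrt{-12647} = i \sqrt{12647} \approx 112.46 i$)
$\frac{1}{107 \cdot 596 + Z} = \frac{1}{107 \cdot 596 + i \sqrt{12647}} = \frac{1}{63772 + i \sqrt{12647}}$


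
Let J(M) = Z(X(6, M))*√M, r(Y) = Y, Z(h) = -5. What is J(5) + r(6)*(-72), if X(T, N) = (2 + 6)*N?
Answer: -432 - 5*√5 ≈ -443.18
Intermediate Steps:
X(T, N) = 8*N
J(M) = -5*√M
J(5) + r(6)*(-72) = -5*√5 + 6*(-72) = -5*√5 - 432 = -432 - 5*√5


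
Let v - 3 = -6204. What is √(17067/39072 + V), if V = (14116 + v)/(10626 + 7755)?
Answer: √25677305709726/5440776 ≈ 0.93135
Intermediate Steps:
v = -6201 (v = 3 - 6204 = -6201)
V = 7915/18381 (V = (14116 - 6201)/(10626 + 7755) = 7915/18381 ≈ 0.43061)
√(17067/39072 + V) = √(17067/39072 + 7915/18381) = √(17067*(1/39072) + 7915/18381) = √(5689/13024 + 7915/18381) = √(18877679/21763104) = √25677305709726/5440776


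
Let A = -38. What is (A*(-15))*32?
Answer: 18240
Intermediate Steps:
(A*(-15))*32 = -38*(-15)*32 = 570*32 = 18240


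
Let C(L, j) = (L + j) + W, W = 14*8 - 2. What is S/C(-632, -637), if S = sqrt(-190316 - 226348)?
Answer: -18*I*sqrt(1286)/1159 ≈ -0.55694*I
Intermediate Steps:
W = 110 (W = 112 - 2 = 110)
C(L, j) = 110 + L + j (C(L, j) = (L + j) + 110 = 110 + L + j)
S = 18*I*sqrt(1286) (S = sqrt(-416664) = 18*I*sqrt(1286) ≈ 645.5*I)
S/C(-632, -637) = (18*I*sqrt(1286))/(110 - 632 - 637) = (18*I*sqrt(1286))/(-1159) = (18*I*sqrt(1286))*(-1/1159) = -18*I*sqrt(1286)/1159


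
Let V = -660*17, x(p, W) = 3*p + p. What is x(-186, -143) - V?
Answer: 10476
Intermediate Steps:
x(p, W) = 4*p
V = -11220
x(-186, -143) - V = 4*(-186) - 1*(-11220) = -744 + 11220 = 10476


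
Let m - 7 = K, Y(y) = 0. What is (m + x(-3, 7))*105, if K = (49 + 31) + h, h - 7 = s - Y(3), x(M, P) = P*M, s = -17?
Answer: 5880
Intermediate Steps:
x(M, P) = M*P
h = -10 (h = 7 + (-17 - 1*0) = 7 + (-17 + 0) = 7 - 17 = -10)
K = 70 (K = (49 + 31) - 10 = 80 - 10 = 70)
m = 77 (m = 7 + 70 = 77)
(m + x(-3, 7))*105 = (77 - 3*7)*105 = (77 - 21)*105 = 56*105 = 5880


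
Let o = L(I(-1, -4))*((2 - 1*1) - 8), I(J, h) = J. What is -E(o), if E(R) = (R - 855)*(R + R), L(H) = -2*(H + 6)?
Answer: 109900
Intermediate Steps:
L(H) = -12 - 2*H (L(H) = -2*(6 + H) = -12 - 2*H)
o = 70 (o = (-12 - 2*(-1))*((2 - 1*1) - 8) = (-12 + 2)*((2 - 1) - 8) = -10*(1 - 8) = -10*(-7) = 70)
E(R) = 2*R*(-855 + R) (E(R) = (-855 + R)*(2*R) = 2*R*(-855 + R))
-E(o) = -2*70*(-855 + 70) = -2*70*(-785) = -1*(-109900) = 109900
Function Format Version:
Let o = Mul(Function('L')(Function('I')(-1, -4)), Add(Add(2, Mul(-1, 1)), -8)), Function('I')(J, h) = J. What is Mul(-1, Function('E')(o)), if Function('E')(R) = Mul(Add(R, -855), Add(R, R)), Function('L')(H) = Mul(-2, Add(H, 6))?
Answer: 109900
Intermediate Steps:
Function('L')(H) = Add(-12, Mul(-2, H)) (Function('L')(H) = Mul(-2, Add(6, H)) = Add(-12, Mul(-2, H)))
o = 70 (o = Mul(Add(-12, Mul(-2, -1)), Add(Add(2, Mul(-1, 1)), -8)) = Mul(Add(-12, 2), Add(Add(2, -1), -8)) = Mul(-10, Add(1, -8)) = Mul(-10, -7) = 70)
Function('E')(R) = Mul(2, R, Add(-855, R)) (Function('E')(R) = Mul(Add(-855, R), Mul(2, R)) = Mul(2, R, Add(-855, R)))
Mul(-1, Function('E')(o)) = Mul(-1, Mul(2, 70, Add(-855, 70))) = Mul(-1, Mul(2, 70, -785)) = Mul(-1, -109900) = 109900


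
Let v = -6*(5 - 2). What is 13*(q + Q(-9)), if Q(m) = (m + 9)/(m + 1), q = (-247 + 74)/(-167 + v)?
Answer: 2249/185 ≈ 12.157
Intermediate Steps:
v = -18 (v = -6*3 = -18)
q = 173/185 (q = (-247 + 74)/(-167 - 18) = -173/(-185) = -173*(-1/185) = 173/185 ≈ 0.93513)
Q(m) = (9 + m)/(1 + m)
13*(q + Q(-9)) = 13*(173/185 + (9 - 9)/(1 - 9)) = 13*(173/185 + 0/(-8)) = 13*(173/185 - ⅛*0) = 13*(173/185 + 0) = 13*(173/185) = 2249/185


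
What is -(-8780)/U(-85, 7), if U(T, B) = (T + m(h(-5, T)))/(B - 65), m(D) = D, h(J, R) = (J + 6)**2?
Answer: 127310/21 ≈ 6062.4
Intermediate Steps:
h(J, R) = (6 + J)**2
U(T, B) = (1 + T)/(-65 + B) (U(T, B) = (T + (6 - 5)**2)/(B - 65) = (T + 1**2)/(-65 + B) = (T + 1)/(-65 + B) = (1 + T)/(-65 + B))
-(-8780)/U(-85, 7) = -(-8780)/((1 - 85)/(-65 + 7)) = -(-8780)/(-84/(-58)) = -(-8780)/((-1/58*(-84))) = -(-8780)/42/29 = -(-8780)*29/42 = -1*(-127310/21) = 127310/21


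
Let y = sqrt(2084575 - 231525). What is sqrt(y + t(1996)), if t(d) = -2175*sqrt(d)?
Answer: sqrt(-4350*sqrt(499) + 5*sqrt(74122)) ≈ 309.53*I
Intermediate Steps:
y = 5*sqrt(74122) (y = sqrt(1853050) = 5*sqrt(74122) ≈ 1361.3)
sqrt(y + t(1996)) = sqrt(5*sqrt(74122) - 4350*sqrt(499)) = sqrt(-4350*sqrt(499) + 5*sqrt(74122))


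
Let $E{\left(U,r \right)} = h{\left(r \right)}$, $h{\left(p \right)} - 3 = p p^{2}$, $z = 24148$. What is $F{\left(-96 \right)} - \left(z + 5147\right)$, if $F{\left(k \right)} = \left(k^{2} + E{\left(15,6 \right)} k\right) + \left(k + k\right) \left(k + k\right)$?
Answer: $-4239$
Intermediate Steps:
$h{\left(p \right)} = 3 + p^{3}$ ($h{\left(p \right)} = 3 + p p^{2} = 3 + p^{3}$)
$E{\left(U,r \right)} = 3 + r^{3}$
$F{\left(k \right)} = 5 k^{2} + 219 k$ ($F{\left(k \right)} = \left(k^{2} + \left(3 + 6^{3}\right) k\right) + \left(k + k\right) \left(k + k\right) = \left(k^{2} + \left(3 + 216\right) k\right) + 2 k 2 k = \left(k^{2} + 219 k\right) + 4 k^{2} = 5 k^{2} + 219 k$)
$F{\left(-96 \right)} - \left(z + 5147\right) = - 96 \left(219 + 5 \left(-96\right)\right) - \left(24148 + 5147\right) = - 96 \left(219 - 480\right) - 29295 = \left(-96\right) \left(-261\right) - 29295 = 25056 - 29295 = -4239$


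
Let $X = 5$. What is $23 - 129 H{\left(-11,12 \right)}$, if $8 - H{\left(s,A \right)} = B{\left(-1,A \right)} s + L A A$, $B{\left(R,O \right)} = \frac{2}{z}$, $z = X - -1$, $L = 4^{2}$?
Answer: $295734$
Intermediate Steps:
$L = 16$
$z = 6$ ($z = 5 - -1 = 5 + 1 = 6$)
$B{\left(R,O \right)} = \frac{1}{3}$ ($B{\left(R,O \right)} = \frac{2}{6} = 2 \cdot \frac{1}{6} = \frac{1}{3}$)
$H{\left(s,A \right)} = 8 - 16 A^{2} - \frac{s}{3}$ ($H{\left(s,A \right)} = 8 - \left(\frac{s}{3} + 16 A A\right) = 8 - \left(\frac{s}{3} + 16 A^{2}\right) = 8 - \left(16 A^{2} + \frac{s}{3}\right) = 8 - 16 A^{2} - \frac{s}{3}$)
$23 - 129 H{\left(-11,12 \right)} = 23 - 129 \left(8 - 16 \cdot 12^{2} - - \frac{11}{3}\right) = 23 - 129 \left(8 - 2304 + \frac{11}{3}\right) = 23 - -295711 = 23 + 295711 = 295734$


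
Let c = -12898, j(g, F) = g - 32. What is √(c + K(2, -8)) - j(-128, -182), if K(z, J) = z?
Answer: 160 + 4*I*√806 ≈ 160.0 + 113.56*I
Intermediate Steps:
j(g, F) = -32 + g
√(c + K(2, -8)) - j(-128, -182) = √(-12898 + 2) - (-32 - 128) = √(-12896) - 1*(-160) = 4*I*√806 + 160 = 160 + 4*I*√806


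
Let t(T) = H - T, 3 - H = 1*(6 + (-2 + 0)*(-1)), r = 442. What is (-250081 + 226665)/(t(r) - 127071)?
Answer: 11708/63759 ≈ 0.18363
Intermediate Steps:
H = -5 (H = 3 - (6 + (-2 + 0)*(-1)) = 3 - (6 - 2*(-1)) = 3 - (6 + 2) = 3 - 8 = -5)
t(T) = -5 - T
(-250081 + 226665)/(t(r) - 127071) = (-250081 + 226665)/((-5 - 1*442) - 127071) = -23416/((-5 - 442) - 127071) = -23416/(-447 - 127071) = -23416/(-127518) = -23416*(-1/127518) = 11708/63759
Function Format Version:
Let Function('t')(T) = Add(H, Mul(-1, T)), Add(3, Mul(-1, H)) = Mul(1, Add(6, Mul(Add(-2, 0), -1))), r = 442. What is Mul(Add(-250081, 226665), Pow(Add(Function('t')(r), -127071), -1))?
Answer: Rational(11708, 63759) ≈ 0.18363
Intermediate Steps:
H = -5 (H = Add(3, Mul(-1, Mul(1, Add(6, Mul(Add(-2, 0), -1))))) = Add(3, Mul(-1, Mul(1, Add(6, Mul(-2, -1))))) = Add(3, Mul(-1, Mul(1, Add(6, 2)))) = Add(3, Mul(-1, Mul(1, 8))) = Add(3, Mul(-1, 8)) = Add(3, -8) = -5)
Function('t')(T) = Add(-5, Mul(-1, T))
Mul(Add(-250081, 226665), Pow(Add(Function('t')(r), -127071), -1)) = Mul(Add(-250081, 226665), Pow(Add(Add(-5, Mul(-1, 442)), -127071), -1)) = Mul(-23416, Pow(Add(Add(-5, -442), -127071), -1)) = Mul(-23416, Pow(Add(-447, -127071), -1)) = Mul(-23416, Pow(-127518, -1)) = Mul(-23416, Rational(-1, 127518)) = Rational(11708, 63759)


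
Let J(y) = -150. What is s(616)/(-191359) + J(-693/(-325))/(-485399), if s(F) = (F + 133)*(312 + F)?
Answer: -48194078554/13269352463 ≈ -3.6320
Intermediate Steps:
s(F) = (133 + F)*(312 + F)
s(616)/(-191359) + J(-693/(-325))/(-485399) = (41496 + 616² + 445*616)/(-191359) - 150/(-485399) = (41496 + 379456 + 274120)*(-1/191359) - 150*(-1/485399) = 695072*(-1/191359) + 150/485399 = -99296/27337 + 150/485399 = -48194078554/13269352463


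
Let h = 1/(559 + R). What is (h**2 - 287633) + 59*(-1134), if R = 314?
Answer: -270204453530/762129 ≈ -3.5454e+5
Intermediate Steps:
h = 1/873 (h = 1/(559 + 314) = 1/873 ≈ 0.0011455)
(h**2 - 287633) + 59*(-1134) = ((1/873)**2 - 287633) + 59*(-1134) = (1/762129 - 287633) - 66906 = -219213450656/762129 - 66906 = -270204453530/762129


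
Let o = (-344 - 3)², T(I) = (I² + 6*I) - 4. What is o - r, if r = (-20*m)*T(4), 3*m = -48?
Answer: 108889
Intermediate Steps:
m = -16 (m = (⅓)*(-48) = -16)
T(I) = -4 + I² + 6*I
o = 120409 (o = (-347)² = 120409)
r = 11520 (r = (-20*(-16))*(-4 + 4² + 6*4) = 320*(-4 + 16 + 24) = 320*36 = 11520)
o - r = 120409 - 1*11520 = 120409 - 11520 = 108889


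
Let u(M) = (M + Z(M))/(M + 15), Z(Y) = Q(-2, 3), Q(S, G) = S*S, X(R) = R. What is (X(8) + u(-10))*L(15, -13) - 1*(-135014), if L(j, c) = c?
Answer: 674628/5 ≈ 1.3493e+5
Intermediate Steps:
Q(S, G) = S²
Z(Y) = 4 (Z(Y) = (-2)² = 4)
u(M) = (4 + M)/(15 + M) (u(M) = (M + 4)/(M + 15) = (4 + M)/(15 + M))
(X(8) + u(-10))*L(15, -13) - 1*(-135014) = (8 + (4 - 10)/(15 - 10))*(-13) - 1*(-135014) = (8 - 6/5)*(-13) + 135014 = (34/5)*(-13) + 135014 = -442/5 + 135014 = 674628/5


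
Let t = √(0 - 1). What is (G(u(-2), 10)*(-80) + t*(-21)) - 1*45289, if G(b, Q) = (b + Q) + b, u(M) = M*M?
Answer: -46729 - 21*I ≈ -46729.0 - 21.0*I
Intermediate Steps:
u(M) = M²
G(b, Q) = Q + 2*b (G(b, Q) = (Q + b) + b = Q + 2*b)
t = I (t = √(-1) = I ≈ 1.0*I)
(G(u(-2), 10)*(-80) + t*(-21)) - 1*45289 = ((10 + 2*(-2)²)*(-80) + I*(-21)) - 1*45289 = ((10 + 2*4)*(-80) - 21*I) - 45289 = ((10 + 8)*(-80) - 21*I) - 45289 = (18*(-80) - 21*I) - 45289 = (-1440 - 21*I) - 45289 = -46729 - 21*I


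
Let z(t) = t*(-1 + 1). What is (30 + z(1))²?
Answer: 900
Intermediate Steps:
z(t) = 0 (z(t) = t*0 = 0)
(30 + z(1))² = (30 + 0)² = 30² = 900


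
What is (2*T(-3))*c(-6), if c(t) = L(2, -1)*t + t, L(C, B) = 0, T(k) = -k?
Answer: -36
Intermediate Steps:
c(t) = t (c(t) = 0*t + t = 0 + t = t)
(2*T(-3))*c(-6) = (2*(-1*(-3)))*(-6) = (2*3)*(-6) = 6*(-6) = -36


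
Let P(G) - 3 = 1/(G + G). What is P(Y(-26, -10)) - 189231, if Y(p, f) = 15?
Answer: -5676839/30 ≈ -1.8923e+5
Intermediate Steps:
P(G) = 3 + 1/(2*G) (P(G) = 3 + 1/(G + G) = 3 + 1/(2*G))
P(Y(-26, -10)) - 189231 = (3 + (1/2)/15) - 189231 = (3 + (1/2)*(1/15)) - 189231 = (3 + 1/30) - 189231 = 91/30 - 189231 = -5676839/30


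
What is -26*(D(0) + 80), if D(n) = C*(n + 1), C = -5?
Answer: -1950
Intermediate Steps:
D(n) = -5 - 5*n (D(n) = -5*(n + 1) = -5*(1 + n) = -5 - 5*n)
-26*(D(0) + 80) = -26*((-5 - 5*0) + 80) = -26*((-5 + 0) + 80) = -26*(-5 + 80) = -26*75 = -1950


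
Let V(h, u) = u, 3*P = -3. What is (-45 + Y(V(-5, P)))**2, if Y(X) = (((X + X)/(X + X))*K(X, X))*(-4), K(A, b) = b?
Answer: 1681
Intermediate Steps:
P = -1 (P = (1/3)*(-3) = -1)
Y(X) = -4*X (Y(X) = (((X + X)/(X + X))*X)*(-4) = (((2*X)/((2*X)))*X)*(-4) = (((2*X)*(1/(2*X)))*X)*(-4) = (1*X)*(-4) = X*(-4) = -4*X)
(-45 + Y(V(-5, P)))**2 = (-45 - 4*(-1))**2 = (-45 + 4)**2 = (-41)**2 = 1681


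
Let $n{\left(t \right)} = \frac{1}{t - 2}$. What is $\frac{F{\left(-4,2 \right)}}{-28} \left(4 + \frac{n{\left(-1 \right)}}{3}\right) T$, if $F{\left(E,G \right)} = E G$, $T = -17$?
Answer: $- \frac{170}{9} \approx -18.889$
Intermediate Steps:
$n{\left(t \right)} = \frac{1}{-2 + t}$
$\frac{F{\left(-4,2 \right)}}{-28} \left(4 + \frac{n{\left(-1 \right)}}{3}\right) T = \frac{\left(-4\right) 2}{-28} \left(4 + \frac{1}{\left(-2 - 1\right) 3}\right) \left(-17\right) = \left(-8\right) \left(- \frac{1}{28}\right) \left(4 + \frac{1}{-3} \cdot \frac{1}{3}\right) \left(-17\right) = \frac{2 \left(4 - \frac{1}{9}\right)}{7} \left(-17\right) = \frac{2}{7} \cdot \frac{35}{9} \left(-17\right) = \frac{10}{9} \left(-17\right) = - \frac{170}{9}$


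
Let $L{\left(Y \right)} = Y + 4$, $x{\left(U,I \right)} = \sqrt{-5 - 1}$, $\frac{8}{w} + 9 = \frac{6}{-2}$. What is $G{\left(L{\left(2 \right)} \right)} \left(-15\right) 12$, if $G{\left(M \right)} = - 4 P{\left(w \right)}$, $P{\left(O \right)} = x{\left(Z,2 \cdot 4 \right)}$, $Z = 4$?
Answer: $720 i \sqrt{6} \approx 1763.6 i$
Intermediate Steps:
$w = - \frac{2}{3}$ ($w = \frac{8}{-9 + \frac{6}{-2}} = \frac{8}{-9 + 6 \left(- \frac{1}{2}\right)} = \frac{8}{-9 - 3} = \frac{8}{-12} = 8 \left(- \frac{1}{12}\right) = - \frac{2}{3} \approx -0.66667$)
$x{\left(U,I \right)} = i \sqrt{6}$ ($x{\left(U,I \right)} = \sqrt{-6} = i \sqrt{6}$)
$P{\left(O \right)} = i \sqrt{6}$
$L{\left(Y \right)} = 4 + Y$
$G{\left(M \right)} = - 4 i \sqrt{6}$
$G{\left(L{\left(2 \right)} \right)} \left(-15\right) 12 = - 4 i \sqrt{6} \left(-15\right) 12 = 60 i \sqrt{6} \cdot 12 = 720 i \sqrt{6}$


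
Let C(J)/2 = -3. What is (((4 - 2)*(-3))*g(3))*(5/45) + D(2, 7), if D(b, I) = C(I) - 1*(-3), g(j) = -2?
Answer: -5/3 ≈ -1.6667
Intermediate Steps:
C(J) = -6 (C(J) = 2*(-3) = -6)
D(b, I) = -3 (D(b, I) = -6 - 1*(-3) = -6 + 3 = -3)
(((4 - 2)*(-3))*g(3))*(5/45) + D(2, 7) = (((4 - 2)*(-3))*(-2))*(5/45) - 3 = ((2*(-3))*(-2))*(5*(1/45)) - 3 = -6*(-2)*(⅑) - 3 = 12*(⅑) - 3 = 4/3 - 3 = -5/3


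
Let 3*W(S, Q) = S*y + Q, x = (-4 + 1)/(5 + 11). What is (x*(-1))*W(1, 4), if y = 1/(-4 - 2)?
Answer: 23/96 ≈ 0.23958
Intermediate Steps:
y = -⅙ (y = 1/(-6) = -⅙ ≈ -0.16667)
x = -3/16 ≈ -0.18750
W(S, Q) = -S/18 + Q/3 (W(S, Q) = (S*(-⅙) + Q)/3 = (-S/6 + Q)/3 = (Q - S/6)/3 = -S/18 + Q/3)
(x*(-1))*W(1, 4) = (-3/16*(-1))*(-1/18*1 + (⅓)*4) = 3*(-1/18 + 4/3)/16 = (3/16)*(23/18) = 23/96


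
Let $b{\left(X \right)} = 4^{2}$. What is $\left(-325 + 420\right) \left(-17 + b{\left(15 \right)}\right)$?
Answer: $-95$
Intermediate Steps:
$b{\left(X \right)} = 16$
$\left(-325 + 420\right) \left(-17 + b{\left(15 \right)}\right) = \left(-325 + 420\right) \left(-17 + 16\right) = 95 \left(-1\right) = -95$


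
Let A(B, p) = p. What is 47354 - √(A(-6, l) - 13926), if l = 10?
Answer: 47354 - 14*I*√71 ≈ 47354.0 - 117.97*I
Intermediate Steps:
47354 - √(A(-6, l) - 13926) = 47354 - √(10 - 13926) = 47354 - √(-13916) = 47354 - 14*I*√71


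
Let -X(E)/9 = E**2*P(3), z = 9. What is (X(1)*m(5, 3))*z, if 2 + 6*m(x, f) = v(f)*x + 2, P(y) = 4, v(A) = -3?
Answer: 810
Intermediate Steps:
m(x, f) = -x/2 (m(x, f) = -1/3 + (-3*x + 2)/6 = -1/3 + (2 - 3*x)/6 = -1/3 + (1/3 - x/2) = -x/2)
X(E) = -36*E**2 (X(E) = -9*E**2*4 = -36*E**2)
(X(1)*m(5, 3))*z = ((-36*1**2)*(-1/2*5))*9 = (-36*1*(-5/2))*9 = -36*(-5/2)*9 = 90*9 = 810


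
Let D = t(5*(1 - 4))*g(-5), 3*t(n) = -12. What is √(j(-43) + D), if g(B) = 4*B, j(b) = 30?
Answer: √110 ≈ 10.488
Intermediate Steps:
t(n) = -4 (t(n) = (⅓)*(-12) = -4)
D = 80 (D = -16*(-5) = -4*(-20) = 80)
√(j(-43) + D) = √(30 + 80) = √110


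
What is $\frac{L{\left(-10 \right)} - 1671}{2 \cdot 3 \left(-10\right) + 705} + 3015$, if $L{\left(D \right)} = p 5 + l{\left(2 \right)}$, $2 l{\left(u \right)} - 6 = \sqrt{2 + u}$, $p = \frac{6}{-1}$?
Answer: $\frac{1942978}{645} \approx 3012.4$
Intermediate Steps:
$p = -6$ ($p = 6 \left(-1\right) = -6$)
$l{\left(u \right)} = 3 + \frac{\sqrt{2 + u}}{2}$
$L{\left(D \right)} = -26$ ($L{\left(D \right)} = \left(-6\right) 5 + \left(3 + \frac{\sqrt{2 + 2}}{2}\right) = -30 + \left(3 + \frac{\sqrt{4}}{2}\right) = -30 + \left(3 + \frac{1}{2} \cdot 2\right) = -30 + \left(3 + 1\right) = -30 + 4 = -26$)
$\frac{L{\left(-10 \right)} - 1671}{2 \cdot 3 \left(-10\right) + 705} + 3015 = \frac{-26 - 1671}{2 \cdot 3 \left(-10\right) + 705} + 3015 = - \frac{1697}{6 \left(-10\right) + 705} + 3015 = - \frac{1697}{-60 + 705} + 3015 = - \frac{1697}{645} + 3015 = \frac{1942978}{645}$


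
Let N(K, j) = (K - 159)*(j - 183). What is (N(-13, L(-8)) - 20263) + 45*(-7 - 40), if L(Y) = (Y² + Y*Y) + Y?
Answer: -11542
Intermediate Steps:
L(Y) = Y + 2*Y² (L(Y) = (Y² + Y²) + Y = 2*Y² + Y = Y + 2*Y²)
N(K, j) = (-183 + j)*(-159 + K) (N(K, j) = (-159 + K)*(-183 + j) = (-183 + j)*(-159 + K))
(N(-13, L(-8)) - 20263) + 45*(-7 - 40) = ((29097 - 183*(-13) - (-1272)*(1 + 2*(-8)) - (-104)*(1 + 2*(-8))) - 20263) + 45*(-7 - 40) = ((29097 + 2379 - (-1272)*(1 - 16) - (-104)*(1 - 16)) - 20263) + 45*(-47) = ((29097 + 2379 - (-1272)*(-15) - (-104)*(-15)) - 20263) - 2115 = ((29097 + 2379 - 159*120 - 13*120) - 20263) - 2115 = ((29097 + 2379 - 19080 - 1560) - 20263) - 2115 = (10836 - 20263) - 2115 = -9427 - 2115 = -11542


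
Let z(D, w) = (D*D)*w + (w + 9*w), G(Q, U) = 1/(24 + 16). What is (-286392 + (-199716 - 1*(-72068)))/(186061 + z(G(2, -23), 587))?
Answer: -662464000/307090187 ≈ -2.1572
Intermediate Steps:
G(Q, U) = 1/40
z(D, w) = 10*w + w*D² (z(D, w) = D²*w + 10*w = w*D² + 10*w = 10*w + w*D²)
(-286392 + (-199716 - 1*(-72068)))/(186061 + z(G(2, -23), 587)) = (-286392 + (-199716 - 1*(-72068)))/(186061 + 587*(10 + (1/40)²)) = (-286392 + (-199716 + 72068))/(186061 + 587*(10 + 1/1600)) = (-286392 - 127648)/(186061 + 587*(16001/1600)) = -414040/(186061 + 9392587/1600) = -414040/307090187/1600 = -414040*1600/307090187 = -662464000/307090187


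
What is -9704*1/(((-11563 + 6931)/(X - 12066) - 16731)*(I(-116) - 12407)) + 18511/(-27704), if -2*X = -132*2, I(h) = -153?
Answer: -483588716842009/723700283088680 ≈ -0.66822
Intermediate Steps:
X = 132 (X = -(-66)*2 = -½*(-264) = 132)
-9704*1/(((-11563 + 6931)/(X - 12066) - 16731)*(I(-116) - 12407)) + 18511/(-27704) = -9704*1/((-153 - 12407)*((-11563 + 6931)/(132 - 12066) - 16731)) + 18511/(-27704) = -9704*(-1/(12560*(-4632/(-11934) - 16731))) + 18511*(-1/27704) = -9704*(-1/(12560*(-4632*(-1/11934) - 16731))) - 18511/27704 = -9704*(-1/(12560*(772/1989 - 16731))) - 18511/27704 = -9704/((-33277187/1989*(-12560))) - 18511/27704 = -9704/417961468720/1989 - 18511/27704 = -9704*1989/417961468720 - 18511/27704 = -2412657/52245183590 - 18511/27704 = -483588716842009/723700283088680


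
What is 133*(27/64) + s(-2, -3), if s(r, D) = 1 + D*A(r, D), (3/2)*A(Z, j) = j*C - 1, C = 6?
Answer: 6087/64 ≈ 95.109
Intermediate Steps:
A(Z, j) = -⅔ + 4*j (A(Z, j) = 2*(j*6 - 1)/3 = 2*(6*j - 1)/3 = 2*(-1 + 6*j)/3 = -⅔ + 4*j)
s(r, D) = 1 + D*(-⅔ + 4*D)
133*(27/64) + s(-2, -3) = 133*(27/64) + (1 + (⅔)*(-3)*(-1 + 6*(-3))) = 133*(27*(1/64)) + (1 + (⅔)*(-3)*(-1 - 18)) = 133*(27/64) + (1 + (⅔)*(-3)*(-19)) = 3591/64 + (1 + 38) = 3591/64 + 39 = 6087/64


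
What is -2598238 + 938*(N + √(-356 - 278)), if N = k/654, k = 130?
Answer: -849562856/327 + 938*I*√634 ≈ -2.5981e+6 + 23618.0*I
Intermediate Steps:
N = 65/327 (N = 130/654 = 130*(1/654) = 65/327 ≈ 0.19878)
-2598238 + 938*(N + √(-356 - 278)) = -2598238 + 938*(65/327 + √(-356 - 278)) = -2598238 + 938*(65/327 + √(-634)) = -2598238 + 938*(65/327 + I*√634) = -2598238 + (60970/327 + 938*I*√634) = -849562856/327 + 938*I*√634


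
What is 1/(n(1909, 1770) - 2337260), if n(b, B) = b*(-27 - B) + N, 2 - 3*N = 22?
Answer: -3/17303219 ≈ -1.7338e-7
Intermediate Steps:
N = -20/3 (N = 2/3 - 1/3*22 = 2/3 - 22/3 = -20/3 ≈ -6.6667)
n(b, B) = -20/3 + b*(-27 - B) (n(b, B) = b*(-27 - B) - 20/3 = -20/3 + b*(-27 - B))
1/(n(1909, 1770) - 2337260) = 1/((-20/3 - 27*1909 - 1*1770*1909) - 2337260) = 1/((-20/3 - 51543 - 3378930) - 2337260) = 1/(-10291439/3 - 2337260) = 1/(-17303219/3) = -3/17303219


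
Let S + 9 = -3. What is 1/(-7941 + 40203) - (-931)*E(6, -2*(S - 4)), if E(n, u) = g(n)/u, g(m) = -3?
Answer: -45053867/516192 ≈ -87.281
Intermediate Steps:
S = -12 (S = -9 - 3 = -12)
E(n, u) = -3/u
1/(-7941 + 40203) - (-931)*E(6, -2*(S - 4)) = 1/(-7941 + 40203) - (-931)*(-3*(-1/(2*(-12 - 4)))) = 1/32262 - (-931)*(-3/((-2*(-16)))) = 1/32262 - (-931)*(-3/32) = 1/32262 - (-931)*(-3*1/32) = 1/32262 - (-931)*(-3)/32 = 1/32262 - 1*2793/32 = 1/32262 - 2793/32 = -45053867/516192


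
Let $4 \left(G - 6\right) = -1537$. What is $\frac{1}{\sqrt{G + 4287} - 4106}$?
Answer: $- \frac{16424}{67421309} - \frac{2 \sqrt{15635}}{67421309} \approx -0.00024731$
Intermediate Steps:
$G = - \frac{1513}{4}$ ($G = 6 + \frac{1}{4} \left(-1537\right) = 6 - \frac{1537}{4} = - \frac{1513}{4} \approx -378.25$)
$\frac{1}{\sqrt{G + 4287} - 4106} = \frac{1}{\sqrt{- \frac{1513}{4} + 4287} - 4106} = \frac{1}{\sqrt{\frac{15635}{4}} - 4106} = \frac{1}{\frac{\sqrt{15635}}{2} - 4106} = \frac{1}{-4106 + \frac{\sqrt{15635}}{2}}$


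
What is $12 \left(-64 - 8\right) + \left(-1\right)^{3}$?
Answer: $-865$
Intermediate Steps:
$12 \left(-64 - 8\right) + \left(-1\right)^{3} = 12 \left(-64 - 8\right) - 1 = 12 \left(-72\right) - 1 = -864 - 1 = -865$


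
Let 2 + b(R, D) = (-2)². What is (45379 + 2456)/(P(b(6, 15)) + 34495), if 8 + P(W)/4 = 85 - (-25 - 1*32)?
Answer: 15945/11677 ≈ 1.3655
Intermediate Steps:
b(R, D) = 2 (b(R, D) = -2 + (-2)² = -2 + 4 = 2)
P(W) = 536 (P(W) = -32 + 4*(85 - (-25 - 1*32)) = -32 + 4*(85 - (-25 - 32)) = -32 + 4*(85 - 1*(-57)) = -32 + 4*(85 + 57) = -32 + 4*142 = -32 + 568 = 536)
(45379 + 2456)/(P(b(6, 15)) + 34495) = (45379 + 2456)/(536 + 34495) = 47835/35031 = 47835*(1/35031) = 15945/11677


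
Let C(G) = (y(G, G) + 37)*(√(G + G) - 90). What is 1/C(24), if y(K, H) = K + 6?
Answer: -15/89914 - √3/134871 ≈ -0.00017967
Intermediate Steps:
y(K, H) = 6 + K
C(G) = (-90 + √2*√G)*(43 + G) (C(G) = ((6 + G) + 37)*(√(G + G) - 90) = (43 + G)*(√(2*G) - 90) = (43 + G)*(√2*√G - 90) = (43 + G)*(-90 + √2*√G) = (-90 + √2*√G)*(43 + G))
1/C(24) = 1/(-3870 - 90*24 + √2*24^(3/2) + 43*√2*√24) = 1/(-3870 - 2160 + √2*(48*√6) + 43*√2*(2*√6)) = 1/(-3870 - 2160 + 96*√3 + 172*√3) = 1/(-6030 + 268*√3)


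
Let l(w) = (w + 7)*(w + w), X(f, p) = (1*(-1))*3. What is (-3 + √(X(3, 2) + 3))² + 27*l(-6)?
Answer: -315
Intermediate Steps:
X(f, p) = -3 (X(f, p) = -1*3 = -3)
l(w) = 2*w*(7 + w) (l(w) = (7 + w)*(2*w) = 2*w*(7 + w))
(-3 + √(X(3, 2) + 3))² + 27*l(-6) = (-3 + √(-3 + 3))² + 27*(2*(-6)*(7 - 6)) = (-3 + √0)² + 27*(2*(-6)*1) = (-3 + 0)² + 27*(-12) = (-3)² - 324 = 9 - 324 = -315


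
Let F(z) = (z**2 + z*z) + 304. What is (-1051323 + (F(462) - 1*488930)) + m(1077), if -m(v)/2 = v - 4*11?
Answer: -1115127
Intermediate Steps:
F(z) = 304 + 2*z**2 (F(z) = (z**2 + z**2) + 304 = 2*z**2 + 304 = 304 + 2*z**2)
m(v) = 88 - 2*v (m(v) = -2*(v - 4*11) = -2*(v - 44) = -2*(-44 + v) = 88 - 2*v)
(-1051323 + (F(462) - 1*488930)) + m(1077) = (-1051323 + ((304 + 2*462**2) - 1*488930)) + (88 - 2*1077) = (-1051323 + ((304 + 2*213444) - 488930)) + (88 - 2154) = (-1051323 + ((304 + 426888) - 488930)) - 2066 = (-1051323 + (427192 - 488930)) - 2066 = (-1051323 - 61738) - 2066 = -1113061 - 2066 = -1115127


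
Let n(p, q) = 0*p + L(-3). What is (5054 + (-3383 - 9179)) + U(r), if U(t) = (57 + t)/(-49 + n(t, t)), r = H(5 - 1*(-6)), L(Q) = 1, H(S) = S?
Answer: -90113/12 ≈ -7509.4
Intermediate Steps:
n(p, q) = 1 (n(p, q) = 0*p + 1 = 0 + 1 = 1)
r = 11 (r = 5 - 1*(-6) = 5 + 6 = 11)
U(t) = -19/16 - t/48 (U(t) = (57 + t)/(-49 + 1) = (57 + t)/(-48) = (57 + t)*(-1/48) = -19/16 - t/48)
(5054 + (-3383 - 9179)) + U(r) = (5054 + (-3383 - 9179)) + (-19/16 - 1/48*11) = (5054 - 12562) + (-19/16 - 11/48) = -7508 - 17/12 = -90113/12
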